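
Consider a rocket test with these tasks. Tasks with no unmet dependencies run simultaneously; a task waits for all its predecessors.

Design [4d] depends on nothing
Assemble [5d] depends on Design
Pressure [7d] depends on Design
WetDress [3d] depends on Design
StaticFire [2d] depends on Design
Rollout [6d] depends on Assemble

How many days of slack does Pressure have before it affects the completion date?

4

Design→Assemble→Rollout = 4+5+6 = 15 sets the makespan at 15 days.
The longest chain containing Pressure totals 11 days.
So Pressure can slip 15 − 11 = 4 days.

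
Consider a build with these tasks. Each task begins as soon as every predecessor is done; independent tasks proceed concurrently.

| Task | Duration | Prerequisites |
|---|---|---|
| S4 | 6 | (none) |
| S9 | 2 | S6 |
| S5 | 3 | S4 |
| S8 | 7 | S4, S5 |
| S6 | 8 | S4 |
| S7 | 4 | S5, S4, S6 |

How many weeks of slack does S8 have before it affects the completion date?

2

S4→S6→S7 = 6+8+4 = 18 sets the makespan at 18 weeks.
S8 finishes as early as 16 and must finish by 18.
So S8 can slip 18 − 16 = 2 weeks.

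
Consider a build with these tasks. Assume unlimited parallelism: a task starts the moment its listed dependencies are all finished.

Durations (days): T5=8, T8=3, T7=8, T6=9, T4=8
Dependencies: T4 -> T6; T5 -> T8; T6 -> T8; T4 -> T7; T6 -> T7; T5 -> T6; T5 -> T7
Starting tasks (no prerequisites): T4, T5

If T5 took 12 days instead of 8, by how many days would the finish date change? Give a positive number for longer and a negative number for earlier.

Baseline: T5→T6→T7 = 8+9+8 = 25 → 25 days.
T5 lies on that path, so at 12 days the path becomes 29 days.
No other chain overtakes it, so the finish is 29 days.
Change in finish: 29 − 25 = +4 days.

4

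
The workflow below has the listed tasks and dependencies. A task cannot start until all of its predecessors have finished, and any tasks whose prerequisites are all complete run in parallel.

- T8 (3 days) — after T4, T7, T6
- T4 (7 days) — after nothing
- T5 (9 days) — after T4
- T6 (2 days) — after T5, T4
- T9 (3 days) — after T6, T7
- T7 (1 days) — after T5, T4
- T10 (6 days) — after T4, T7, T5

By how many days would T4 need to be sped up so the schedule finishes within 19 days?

4

Current finish: 23 days; target: 19.
T4 is on every critical path, so each day cut from T4 cuts the finish by one (this holds down to a finish of 17).
Need 23 − 19 = 4 days off T4 → T4 becomes 3 days, finish becomes 19.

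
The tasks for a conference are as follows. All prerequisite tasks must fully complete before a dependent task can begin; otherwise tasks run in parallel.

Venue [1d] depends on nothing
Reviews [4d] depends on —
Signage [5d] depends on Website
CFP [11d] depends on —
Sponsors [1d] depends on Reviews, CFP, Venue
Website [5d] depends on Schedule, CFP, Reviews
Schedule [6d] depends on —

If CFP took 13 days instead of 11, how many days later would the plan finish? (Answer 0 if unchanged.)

2

As given, the longest chain is CFP→Website→Signage = 11+5+5 = 21, so the finish is 21 days.
Since CFP is critical, the +2 change carries straight to that chain (now 23 days).
The critical path is still CFP→Website→Signage; finish is now 23 days.
Change in finish: 23 − 21 = +2 days.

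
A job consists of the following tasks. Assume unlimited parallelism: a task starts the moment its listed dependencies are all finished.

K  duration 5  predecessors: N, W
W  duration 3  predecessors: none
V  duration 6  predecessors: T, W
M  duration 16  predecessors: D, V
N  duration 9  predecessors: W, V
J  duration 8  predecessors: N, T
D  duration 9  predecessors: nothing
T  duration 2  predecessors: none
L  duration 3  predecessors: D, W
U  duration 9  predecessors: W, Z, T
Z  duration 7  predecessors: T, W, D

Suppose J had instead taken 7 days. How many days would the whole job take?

As given, the longest chain is W→V→N→J = 3+6+9+8 = 26, so the finish is 26 days.
Since J is critical, the -1 change carries straight to that chain (now 25 days).
No other chain overtakes it, so the finish is 25 days.

25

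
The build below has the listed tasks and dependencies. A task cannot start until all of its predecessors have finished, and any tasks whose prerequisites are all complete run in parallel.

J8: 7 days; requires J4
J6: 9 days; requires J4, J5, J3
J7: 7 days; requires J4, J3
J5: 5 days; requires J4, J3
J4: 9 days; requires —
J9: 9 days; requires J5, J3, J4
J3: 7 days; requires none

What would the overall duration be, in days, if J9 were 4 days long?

23

Critical path before the change: J4→J5→J9 = 9+5+9 = 23 giving 23 days.
J9 is on the critical path; changing it to 4 makes that path 18 days.
Now J4→J5→J6 = 9+5+9 = 23 is longest, so the finish becomes 23 days.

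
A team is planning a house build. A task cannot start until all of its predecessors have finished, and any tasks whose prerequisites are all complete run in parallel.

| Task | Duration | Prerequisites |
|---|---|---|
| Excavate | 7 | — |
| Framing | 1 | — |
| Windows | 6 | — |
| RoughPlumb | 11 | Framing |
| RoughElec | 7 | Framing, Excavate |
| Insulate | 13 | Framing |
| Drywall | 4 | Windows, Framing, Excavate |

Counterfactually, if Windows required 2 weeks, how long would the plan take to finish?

14

Baseline: Excavate→RoughElec = 7+7 = 14 → 14 weeks.
Windows is off the critical path — its longest chain is 10 weeks, giving 4 of slack.
That remains the longest chain; total 14 weeks.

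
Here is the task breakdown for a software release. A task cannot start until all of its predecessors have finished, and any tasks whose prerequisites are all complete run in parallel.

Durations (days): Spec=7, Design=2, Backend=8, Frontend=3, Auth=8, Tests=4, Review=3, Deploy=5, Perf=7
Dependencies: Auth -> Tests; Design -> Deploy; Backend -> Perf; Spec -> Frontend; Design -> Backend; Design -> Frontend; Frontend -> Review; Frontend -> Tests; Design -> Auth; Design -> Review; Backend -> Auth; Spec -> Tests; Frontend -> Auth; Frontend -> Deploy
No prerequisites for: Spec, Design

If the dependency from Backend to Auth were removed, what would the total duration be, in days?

22

With the dependency in place, Spec→Frontend→Auth→Tests = 7+3+8+4 = 22 sets the finish at 22 days.
Dropping Backend→Auth doesn't change Auth's earliest start (10); another predecessor still binds.
After: Spec→Frontend→Auth→Tests = 7+3+8+4 = 22 → 22 days.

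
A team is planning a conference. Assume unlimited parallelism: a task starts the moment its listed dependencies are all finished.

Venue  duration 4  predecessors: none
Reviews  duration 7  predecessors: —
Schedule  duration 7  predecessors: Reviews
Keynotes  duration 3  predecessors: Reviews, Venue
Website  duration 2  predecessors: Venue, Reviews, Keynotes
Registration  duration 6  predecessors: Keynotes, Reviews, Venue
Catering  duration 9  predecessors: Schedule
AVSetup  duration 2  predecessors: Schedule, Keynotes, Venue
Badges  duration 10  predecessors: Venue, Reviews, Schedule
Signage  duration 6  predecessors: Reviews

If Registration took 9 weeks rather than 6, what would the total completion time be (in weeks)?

24

Critical path before the change: Reviews→Schedule→Badges = 7+7+10 = 24 giving 24 weeks.
Registration is off the critical path — its longest chain is 16 weeks, giving 8 of slack.
That remains the longest chain; total 24 weeks.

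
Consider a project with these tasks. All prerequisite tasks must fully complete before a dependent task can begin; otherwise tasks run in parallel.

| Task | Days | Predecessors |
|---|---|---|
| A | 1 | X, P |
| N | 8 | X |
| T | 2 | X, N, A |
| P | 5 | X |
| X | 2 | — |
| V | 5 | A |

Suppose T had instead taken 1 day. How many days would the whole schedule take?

13

Critical path before the change: X→P→A→V = 2+5+1+5 = 13 giving 13 days.
T has 1 day of float (longest path through it is 12).
The critical path is still X→P→A→V; finish is now 13 days.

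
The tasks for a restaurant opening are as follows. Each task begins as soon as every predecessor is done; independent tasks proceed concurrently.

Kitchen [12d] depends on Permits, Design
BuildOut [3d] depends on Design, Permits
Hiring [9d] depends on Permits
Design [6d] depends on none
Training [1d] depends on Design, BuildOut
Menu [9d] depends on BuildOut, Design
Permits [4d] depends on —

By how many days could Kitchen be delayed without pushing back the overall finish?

The longest chain is Design→BuildOut→Menu = 6+3+9 = 18; overall finish 18 days.
The longest chain containing Kitchen totals 18 days.
Slack of Kitchen = 6 − 6 = 0 days.

0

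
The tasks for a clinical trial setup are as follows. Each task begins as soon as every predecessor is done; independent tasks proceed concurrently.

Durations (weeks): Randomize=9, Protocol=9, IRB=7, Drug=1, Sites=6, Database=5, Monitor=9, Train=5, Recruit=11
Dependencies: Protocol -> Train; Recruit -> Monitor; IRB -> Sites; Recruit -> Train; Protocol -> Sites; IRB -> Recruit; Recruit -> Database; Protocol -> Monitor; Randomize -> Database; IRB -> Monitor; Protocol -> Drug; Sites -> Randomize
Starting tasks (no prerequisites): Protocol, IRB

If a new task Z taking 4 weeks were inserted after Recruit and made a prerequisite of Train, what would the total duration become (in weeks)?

29

Originally the project takes 29 weeks.
With Z inserted, Train now waits for max(Recruit, Protocol, Z).
New critical path: Protocol→Sites→Randomize→Database = 9+6+9+5 = 29 ⇒ 29 weeks.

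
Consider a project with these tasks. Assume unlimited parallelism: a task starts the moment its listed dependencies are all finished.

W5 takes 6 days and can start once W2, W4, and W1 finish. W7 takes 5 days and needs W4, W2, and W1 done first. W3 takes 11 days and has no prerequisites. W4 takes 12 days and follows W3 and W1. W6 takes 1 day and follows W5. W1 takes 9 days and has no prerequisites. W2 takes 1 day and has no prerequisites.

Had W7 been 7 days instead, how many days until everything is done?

Critical path before the change: W3→W4→W5→W6 = 11+12+6+1 = 30 giving 30 days.
W7 is off the critical path — its longest chain is 28 days, giving 2 of slack.
The critical path is still W3→W4→W5→W6; finish is now 30 days.

30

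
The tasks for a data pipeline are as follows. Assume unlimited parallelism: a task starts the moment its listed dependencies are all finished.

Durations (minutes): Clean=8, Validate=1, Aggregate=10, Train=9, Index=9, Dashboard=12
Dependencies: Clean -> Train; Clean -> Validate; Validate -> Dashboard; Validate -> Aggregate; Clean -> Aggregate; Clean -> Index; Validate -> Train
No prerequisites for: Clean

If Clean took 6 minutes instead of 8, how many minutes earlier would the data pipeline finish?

2

As given, the longest chain is Clean→Validate→Dashboard = 8+1+12 = 21, so the finish is 21 minutes.
Since Clean is critical, the -2 change carries straight to that chain (now 19 minutes).
No other chain overtakes it, so the finish is 19 minutes.
Change in finish: 19 − 21 = -2 minutes.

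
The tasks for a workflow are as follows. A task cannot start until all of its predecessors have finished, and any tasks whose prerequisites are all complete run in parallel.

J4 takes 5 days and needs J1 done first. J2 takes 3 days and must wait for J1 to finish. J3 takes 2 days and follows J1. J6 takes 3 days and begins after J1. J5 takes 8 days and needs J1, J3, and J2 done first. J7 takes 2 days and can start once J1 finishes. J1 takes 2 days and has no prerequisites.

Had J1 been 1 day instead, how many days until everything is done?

Critical path before the change: J1→J2→J5 = 2+3+8 = 13 giving 13 days.
Since J1 is critical, the -1 change carries straight to that chain (now 12 days).
The critical path is still J1→J2→J5; finish is now 12 days.

12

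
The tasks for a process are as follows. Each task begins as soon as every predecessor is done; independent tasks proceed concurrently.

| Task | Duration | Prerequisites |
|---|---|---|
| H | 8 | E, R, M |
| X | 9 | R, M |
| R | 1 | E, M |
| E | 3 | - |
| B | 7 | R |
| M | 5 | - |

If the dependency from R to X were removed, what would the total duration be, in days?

With the dependency in place, M→R→X = 5+1+9 = 15 sets the finish at 15 days.
Without R→X, X's earliest start moves from 6 to 5.
New critical path: M→R→H = 5+1+8 = 14 ⇒ 14 days.

14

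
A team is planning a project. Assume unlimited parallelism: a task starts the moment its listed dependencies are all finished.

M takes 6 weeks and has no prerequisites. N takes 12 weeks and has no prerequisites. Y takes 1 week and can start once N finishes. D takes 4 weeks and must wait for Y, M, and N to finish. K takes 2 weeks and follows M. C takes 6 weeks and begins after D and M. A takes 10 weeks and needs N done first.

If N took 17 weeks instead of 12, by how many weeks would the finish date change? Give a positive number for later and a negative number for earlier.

Baseline: N→Y→D→C = 12+1+4+6 = 23 → 23 weeks.
N lies on that path, so at 17 weeks the path becomes 28 weeks.
That remains the longest chain; total 28 weeks.
Change in finish: 28 − 23 = +5 weeks.

5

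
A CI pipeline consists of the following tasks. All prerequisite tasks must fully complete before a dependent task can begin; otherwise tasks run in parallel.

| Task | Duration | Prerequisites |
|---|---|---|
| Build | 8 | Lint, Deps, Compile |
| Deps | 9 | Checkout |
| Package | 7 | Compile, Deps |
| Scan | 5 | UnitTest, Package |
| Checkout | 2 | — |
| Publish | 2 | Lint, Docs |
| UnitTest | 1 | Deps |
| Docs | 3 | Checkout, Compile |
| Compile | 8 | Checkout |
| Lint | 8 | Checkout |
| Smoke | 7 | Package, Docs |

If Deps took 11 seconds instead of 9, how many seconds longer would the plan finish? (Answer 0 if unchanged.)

As given, the longest chain is Checkout→Deps→Package→Smoke = 2+9+7+7 = 25, so the finish is 25 seconds.
Deps lies on that path, so at 11 seconds the path becomes 27 seconds.
The critical path is still Checkout→Deps→Package→Smoke; finish is now 27 seconds.
Change in finish: 27 − 25 = +2 seconds.

2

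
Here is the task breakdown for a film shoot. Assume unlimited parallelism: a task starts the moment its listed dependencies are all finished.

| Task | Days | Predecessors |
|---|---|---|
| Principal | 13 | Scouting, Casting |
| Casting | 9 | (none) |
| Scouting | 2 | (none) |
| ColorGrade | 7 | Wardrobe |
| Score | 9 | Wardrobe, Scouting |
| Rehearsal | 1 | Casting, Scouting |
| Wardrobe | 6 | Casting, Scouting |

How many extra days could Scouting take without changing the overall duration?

Casting→Wardrobe→Score = 9+6+9 = 24 sets the makespan at 24 days.
Scouting finishes as early as 2 and must finish by 9.
Slack of Scouting = 7 − 0 = 7 days.

7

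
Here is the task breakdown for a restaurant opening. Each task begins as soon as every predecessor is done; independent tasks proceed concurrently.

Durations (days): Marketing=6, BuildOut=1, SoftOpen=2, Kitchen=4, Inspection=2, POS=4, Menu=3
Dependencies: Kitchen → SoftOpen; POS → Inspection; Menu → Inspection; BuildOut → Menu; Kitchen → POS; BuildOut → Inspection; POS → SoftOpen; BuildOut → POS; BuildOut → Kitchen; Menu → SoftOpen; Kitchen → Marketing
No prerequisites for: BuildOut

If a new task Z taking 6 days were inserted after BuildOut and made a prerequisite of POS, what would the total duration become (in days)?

Originally the project takes 11 days.
With Z inserted, POS now waits for max(BuildOut, Kitchen, Z).
New critical path: BuildOut→Z→POS→SoftOpen = 1+6+4+2 = 13 ⇒ 13 days.

13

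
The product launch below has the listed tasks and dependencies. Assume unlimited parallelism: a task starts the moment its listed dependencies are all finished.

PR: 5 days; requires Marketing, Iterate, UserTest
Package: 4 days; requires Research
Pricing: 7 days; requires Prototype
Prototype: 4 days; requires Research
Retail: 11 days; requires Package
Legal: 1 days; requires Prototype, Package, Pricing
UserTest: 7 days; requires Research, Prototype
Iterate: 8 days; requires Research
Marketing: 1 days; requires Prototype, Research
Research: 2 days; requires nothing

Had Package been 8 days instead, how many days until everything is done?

21

The binding path is Research→Prototype→UserTest→PR = 2+4+7+5 = 18; finish at 18 days.
Package is off the critical path — its longest chain is 17 days, giving 1 of slack.
New critical path: Research→Package→Retail = 2+8+11 = 21 ⇒ 21 days.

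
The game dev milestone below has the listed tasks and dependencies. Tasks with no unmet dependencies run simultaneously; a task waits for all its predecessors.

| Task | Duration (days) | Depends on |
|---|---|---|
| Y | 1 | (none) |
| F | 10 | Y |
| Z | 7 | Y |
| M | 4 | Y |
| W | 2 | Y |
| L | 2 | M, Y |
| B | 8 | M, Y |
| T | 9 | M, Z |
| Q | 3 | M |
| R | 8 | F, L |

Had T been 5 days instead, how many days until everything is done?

19

As given, the longest chain is Y→F→R = 1+10+8 = 19, so the finish is 19 days.
The longest path through T is only 17 days, so T has float 2.
No other chain overtakes it, so the finish is 19 days.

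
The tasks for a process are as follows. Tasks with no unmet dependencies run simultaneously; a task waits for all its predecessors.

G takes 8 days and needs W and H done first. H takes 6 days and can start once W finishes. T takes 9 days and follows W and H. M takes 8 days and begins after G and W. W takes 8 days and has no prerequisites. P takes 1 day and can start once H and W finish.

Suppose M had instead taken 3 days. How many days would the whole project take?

Baseline: W→H→G→M = 8+6+8+8 = 30 → 30 days.
M lies on that path, so at 3 days the path becomes 25 days.
No other chain overtakes it, so the finish is 25 days.

25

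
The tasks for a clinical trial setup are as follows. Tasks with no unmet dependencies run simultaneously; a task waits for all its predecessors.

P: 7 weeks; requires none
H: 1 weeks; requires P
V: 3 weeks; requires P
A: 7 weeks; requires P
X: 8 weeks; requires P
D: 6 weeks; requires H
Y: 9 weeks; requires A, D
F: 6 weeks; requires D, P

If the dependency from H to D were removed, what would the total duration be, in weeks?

With the dependency in place, P→H→D→Y = 7+1+6+9 = 23 sets the finish at 23 weeks.
Without H→D, D's earliest start moves from 8 to 0.
After: P→A→Y = 7+7+9 = 23 → 23 weeks.

23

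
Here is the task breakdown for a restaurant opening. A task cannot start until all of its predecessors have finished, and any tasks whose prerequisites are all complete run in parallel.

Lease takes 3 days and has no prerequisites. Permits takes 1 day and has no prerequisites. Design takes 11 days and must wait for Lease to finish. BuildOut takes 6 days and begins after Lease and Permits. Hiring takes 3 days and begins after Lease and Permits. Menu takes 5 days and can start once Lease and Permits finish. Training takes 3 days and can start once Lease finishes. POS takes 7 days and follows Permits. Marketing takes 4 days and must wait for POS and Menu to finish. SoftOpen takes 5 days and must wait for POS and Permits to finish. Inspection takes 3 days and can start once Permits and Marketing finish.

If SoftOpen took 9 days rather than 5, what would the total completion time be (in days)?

17

As given, the longest chain is Lease→Menu→Marketing→Inspection = 3+5+4+3 = 15, so the finish is 15 days.
SoftOpen has 2 days of float (longest path through it is 13).
The binding chain switches to Permits→POS→SoftOpen = 1+7+9 = 17; finish 17 days.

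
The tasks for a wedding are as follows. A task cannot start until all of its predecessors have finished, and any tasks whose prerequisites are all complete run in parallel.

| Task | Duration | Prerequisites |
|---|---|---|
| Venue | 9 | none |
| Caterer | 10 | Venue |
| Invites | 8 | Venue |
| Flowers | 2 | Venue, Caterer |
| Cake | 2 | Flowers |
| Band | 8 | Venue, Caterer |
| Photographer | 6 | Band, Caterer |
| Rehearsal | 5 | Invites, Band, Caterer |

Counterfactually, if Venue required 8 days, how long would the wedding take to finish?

32

The binding path is Venue→Caterer→Band→Photographer = 9+10+8+6 = 33; finish at 33 days.
Since Venue is critical, the -1 change carries straight to that chain (now 32 days).
No other chain overtakes it, so the finish is 32 days.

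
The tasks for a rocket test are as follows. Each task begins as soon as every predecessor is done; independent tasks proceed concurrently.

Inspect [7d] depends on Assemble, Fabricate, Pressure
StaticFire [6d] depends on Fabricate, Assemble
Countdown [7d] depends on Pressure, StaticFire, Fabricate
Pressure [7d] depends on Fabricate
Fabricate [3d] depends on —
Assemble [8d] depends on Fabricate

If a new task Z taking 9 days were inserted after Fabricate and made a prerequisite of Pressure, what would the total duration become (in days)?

26

Originally the project takes 24 days.
With Z inserted, Pressure now waits for max(Fabricate, Z).
New critical path: Fabricate→Z→Pressure→Inspect = 3+9+7+7 = 26 ⇒ 26 days.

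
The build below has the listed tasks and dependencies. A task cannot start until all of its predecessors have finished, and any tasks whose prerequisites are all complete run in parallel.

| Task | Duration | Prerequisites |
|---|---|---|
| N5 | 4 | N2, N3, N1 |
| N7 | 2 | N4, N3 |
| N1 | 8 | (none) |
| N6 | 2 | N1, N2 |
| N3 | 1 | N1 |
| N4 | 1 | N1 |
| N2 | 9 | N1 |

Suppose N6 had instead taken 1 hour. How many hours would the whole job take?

21

Actual critical path: N1→N2→N5 = 8+9+4 = 21 ⇒ 21 hours.
N6 has 2 hours of float (longest path through it is 19).
That remains the longest chain; total 21 hours.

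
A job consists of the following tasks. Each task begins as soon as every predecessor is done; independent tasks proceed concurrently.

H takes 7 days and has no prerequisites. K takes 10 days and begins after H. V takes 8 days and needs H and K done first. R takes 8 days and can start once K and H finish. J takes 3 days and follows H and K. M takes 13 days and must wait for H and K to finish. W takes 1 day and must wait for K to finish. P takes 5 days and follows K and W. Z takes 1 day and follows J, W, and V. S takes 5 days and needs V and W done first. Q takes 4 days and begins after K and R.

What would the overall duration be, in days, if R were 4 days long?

As given, the longest chain is H→K→V→S = 7+10+8+5 = 30, so the finish is 30 days.
R has 1 day of float (longest path through it is 29).
No other chain overtakes it, so the finish is 30 days.

30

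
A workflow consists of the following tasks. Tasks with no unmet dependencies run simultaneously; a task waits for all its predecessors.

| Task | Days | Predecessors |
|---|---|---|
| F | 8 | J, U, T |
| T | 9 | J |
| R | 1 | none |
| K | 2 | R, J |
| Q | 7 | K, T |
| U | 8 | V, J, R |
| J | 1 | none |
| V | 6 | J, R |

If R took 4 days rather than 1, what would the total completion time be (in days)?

The binding path is R→V→U→F = 1+6+8+8 = 23; finish at 23 days.
R lies on that path, so at 4 days the path becomes 26 days.
No other chain overtakes it, so the finish is 26 days.

26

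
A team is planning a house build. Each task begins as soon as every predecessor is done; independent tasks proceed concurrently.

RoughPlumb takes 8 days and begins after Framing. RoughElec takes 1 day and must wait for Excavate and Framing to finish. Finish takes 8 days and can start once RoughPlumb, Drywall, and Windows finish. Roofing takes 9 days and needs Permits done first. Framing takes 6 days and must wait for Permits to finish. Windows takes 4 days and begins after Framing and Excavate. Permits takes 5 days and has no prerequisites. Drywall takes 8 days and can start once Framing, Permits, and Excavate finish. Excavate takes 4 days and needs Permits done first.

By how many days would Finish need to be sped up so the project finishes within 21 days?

Current finish: 27 days; target: 21.
Finish is on every critical path, so each day cut from Finish cuts the finish by one (this holds down to a finish of 20).
Need 27 − 21 = 6 days off Finish → Finish becomes 2 days, finish becomes 21.

6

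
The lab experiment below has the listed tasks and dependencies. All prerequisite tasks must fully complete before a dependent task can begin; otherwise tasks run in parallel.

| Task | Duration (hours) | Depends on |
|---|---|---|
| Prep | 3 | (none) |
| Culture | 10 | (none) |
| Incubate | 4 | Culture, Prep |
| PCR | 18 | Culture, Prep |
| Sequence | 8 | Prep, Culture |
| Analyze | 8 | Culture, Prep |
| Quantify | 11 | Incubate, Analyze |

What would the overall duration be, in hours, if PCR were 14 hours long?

29

Critical path before the change: Culture→Analyze→Quantify = 10+8+11 = 29 giving 29 hours.
PCR has 1 hour of float (longest path through it is 28).
No other chain overtakes it, so the finish is 29 hours.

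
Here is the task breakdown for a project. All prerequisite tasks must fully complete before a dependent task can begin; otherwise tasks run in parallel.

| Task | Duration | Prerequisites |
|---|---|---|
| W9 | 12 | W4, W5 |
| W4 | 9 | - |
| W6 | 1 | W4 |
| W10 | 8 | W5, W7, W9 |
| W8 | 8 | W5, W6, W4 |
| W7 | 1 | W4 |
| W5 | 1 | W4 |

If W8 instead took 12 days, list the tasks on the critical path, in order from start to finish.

Critical path before the change: W4→W5→W9→W10 = 9+1+12+8 = 30 giving 30 days.
W8 is off the critical path — its longest chain is 18 days, giving 12 of slack.
The critical path is still W4→W5→W9→W10; finish is now 30 days.

W4, W5, W9, W10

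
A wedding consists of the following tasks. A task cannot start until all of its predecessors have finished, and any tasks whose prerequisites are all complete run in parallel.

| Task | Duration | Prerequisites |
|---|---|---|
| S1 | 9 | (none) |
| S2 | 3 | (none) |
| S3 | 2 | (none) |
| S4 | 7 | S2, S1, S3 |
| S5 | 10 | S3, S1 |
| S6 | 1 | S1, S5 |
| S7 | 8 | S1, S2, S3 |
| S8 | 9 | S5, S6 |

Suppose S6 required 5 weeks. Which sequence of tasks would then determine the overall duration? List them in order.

S1, S5, S6, S8

The binding path is S1→S5→S6→S8 = 9+10+1+9 = 29; finish at 29 weeks.
S6 lies on that path, so at 5 weeks the path becomes 33 weeks.
That remains the longest chain; total 33 weeks.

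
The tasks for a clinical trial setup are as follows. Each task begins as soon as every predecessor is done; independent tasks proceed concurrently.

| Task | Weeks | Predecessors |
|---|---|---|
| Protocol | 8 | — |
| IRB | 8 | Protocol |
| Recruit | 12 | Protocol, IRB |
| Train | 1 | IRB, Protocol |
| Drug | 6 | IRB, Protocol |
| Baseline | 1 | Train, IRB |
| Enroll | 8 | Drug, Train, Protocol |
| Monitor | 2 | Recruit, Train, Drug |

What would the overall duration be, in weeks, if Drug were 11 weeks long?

35

As given, the longest chain is Protocol→IRB→Drug→Enroll = 8+8+6+8 = 30, so the finish is 30 weeks.
Since Drug is critical, the +5 change carries straight to that chain (now 35 weeks).
No other chain overtakes it, so the finish is 35 weeks.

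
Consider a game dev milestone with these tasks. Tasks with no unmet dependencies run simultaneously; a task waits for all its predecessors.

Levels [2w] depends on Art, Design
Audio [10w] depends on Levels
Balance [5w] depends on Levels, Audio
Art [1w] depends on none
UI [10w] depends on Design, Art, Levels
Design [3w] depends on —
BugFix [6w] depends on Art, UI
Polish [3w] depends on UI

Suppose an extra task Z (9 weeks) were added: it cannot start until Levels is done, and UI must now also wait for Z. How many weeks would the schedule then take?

Originally the schedule takes 21 weeks.
With Z inserted, UI now waits for max(Design, Art, Levels, Z).
New critical path: Design→Levels→Z→UI→BugFix = 3+2+9+10+6 = 30 ⇒ 30 weeks.

30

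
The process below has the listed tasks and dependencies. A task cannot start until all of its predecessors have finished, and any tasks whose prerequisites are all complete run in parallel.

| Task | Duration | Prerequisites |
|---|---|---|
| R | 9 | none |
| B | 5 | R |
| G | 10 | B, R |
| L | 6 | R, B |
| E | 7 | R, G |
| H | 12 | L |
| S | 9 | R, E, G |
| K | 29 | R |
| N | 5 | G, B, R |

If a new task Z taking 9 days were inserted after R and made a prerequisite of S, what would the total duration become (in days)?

Originally the plan takes 40 days.
With Z inserted, S now waits for max(R, E, G, Z).
New critical path: R→B→G→E→S = 9+5+10+7+9 = 40 ⇒ 40 days.

40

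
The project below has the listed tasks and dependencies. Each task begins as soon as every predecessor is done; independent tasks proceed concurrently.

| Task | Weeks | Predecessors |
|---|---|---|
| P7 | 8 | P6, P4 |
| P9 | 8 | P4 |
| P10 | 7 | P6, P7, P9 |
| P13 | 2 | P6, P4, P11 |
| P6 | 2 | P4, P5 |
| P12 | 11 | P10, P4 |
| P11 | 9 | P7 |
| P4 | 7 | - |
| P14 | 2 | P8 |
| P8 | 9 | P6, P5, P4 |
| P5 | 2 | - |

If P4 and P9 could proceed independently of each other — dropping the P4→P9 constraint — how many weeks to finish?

Original critical path: P4→P6→P7→P10→P12 = 7+2+8+7+11 = 35 ⇒ 35 weeks.
Without P4→P9, P9's earliest start moves from 7 to 0.
New critical path: P4→P6→P7→P10→P12 = 7+2+8+7+11 = 35 ⇒ 35 weeks.

35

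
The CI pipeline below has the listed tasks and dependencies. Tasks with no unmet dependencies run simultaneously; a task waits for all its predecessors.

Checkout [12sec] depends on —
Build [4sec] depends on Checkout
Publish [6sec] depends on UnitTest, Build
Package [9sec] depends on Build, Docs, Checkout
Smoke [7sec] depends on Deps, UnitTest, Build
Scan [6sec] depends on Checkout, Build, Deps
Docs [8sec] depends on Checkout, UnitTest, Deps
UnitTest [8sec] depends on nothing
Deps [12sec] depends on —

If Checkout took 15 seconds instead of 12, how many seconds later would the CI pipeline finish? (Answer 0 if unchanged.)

3

Actual critical path: Checkout→Docs→Package = 12+8+9 = 29 ⇒ 29 seconds.
Since Checkout is critical, the +3 change carries straight to that chain (now 32 seconds).
That remains the longest chain; total 32 seconds.
Change in finish: 32 − 29 = +3 seconds.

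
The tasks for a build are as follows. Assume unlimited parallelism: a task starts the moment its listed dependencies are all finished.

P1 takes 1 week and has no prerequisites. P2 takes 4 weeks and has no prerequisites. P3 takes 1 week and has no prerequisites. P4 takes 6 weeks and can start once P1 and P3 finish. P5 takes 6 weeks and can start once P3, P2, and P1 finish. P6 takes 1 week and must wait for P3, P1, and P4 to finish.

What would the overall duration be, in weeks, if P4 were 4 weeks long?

10

As given, the longest chain is P2→P5 = 4+6 = 10, so the finish is 10 weeks.
P4 is off the critical path — its longest chain is 8 weeks, giving 2 of slack.
The critical path is still P2→P5; finish is now 10 weeks.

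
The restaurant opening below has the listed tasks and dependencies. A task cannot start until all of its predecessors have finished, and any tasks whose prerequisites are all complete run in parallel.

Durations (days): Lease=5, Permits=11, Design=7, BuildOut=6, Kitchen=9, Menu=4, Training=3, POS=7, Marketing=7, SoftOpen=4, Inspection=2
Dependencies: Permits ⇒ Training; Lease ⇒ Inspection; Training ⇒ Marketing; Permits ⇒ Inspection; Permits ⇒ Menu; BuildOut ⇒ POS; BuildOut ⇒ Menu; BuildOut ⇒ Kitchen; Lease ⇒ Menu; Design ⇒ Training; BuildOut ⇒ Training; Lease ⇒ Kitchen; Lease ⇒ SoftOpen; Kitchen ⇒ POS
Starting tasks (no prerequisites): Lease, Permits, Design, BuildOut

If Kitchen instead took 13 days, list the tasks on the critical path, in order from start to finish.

BuildOut, Kitchen, POS

As given, the longest chain is BuildOut→Kitchen→POS = 6+9+7 = 22, so the finish is 22 days.
Since Kitchen is critical, the +4 change carries straight to that chain (now 26 days).
The critical path is still BuildOut→Kitchen→POS; finish is now 26 days.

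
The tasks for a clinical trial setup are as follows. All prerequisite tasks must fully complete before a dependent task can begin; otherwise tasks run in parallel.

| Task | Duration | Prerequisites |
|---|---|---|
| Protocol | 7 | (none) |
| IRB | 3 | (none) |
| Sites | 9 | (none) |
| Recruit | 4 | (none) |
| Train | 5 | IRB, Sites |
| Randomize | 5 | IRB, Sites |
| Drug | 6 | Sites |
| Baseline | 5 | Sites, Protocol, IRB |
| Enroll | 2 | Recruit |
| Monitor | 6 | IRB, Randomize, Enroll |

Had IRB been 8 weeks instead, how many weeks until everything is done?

20

Critical path before the change: Sites→Randomize→Monitor = 9+5+6 = 20 giving 20 weeks.
IRB has 6 weeks of float (longest path through it is 14).
No other chain overtakes it, so the finish is 20 weeks.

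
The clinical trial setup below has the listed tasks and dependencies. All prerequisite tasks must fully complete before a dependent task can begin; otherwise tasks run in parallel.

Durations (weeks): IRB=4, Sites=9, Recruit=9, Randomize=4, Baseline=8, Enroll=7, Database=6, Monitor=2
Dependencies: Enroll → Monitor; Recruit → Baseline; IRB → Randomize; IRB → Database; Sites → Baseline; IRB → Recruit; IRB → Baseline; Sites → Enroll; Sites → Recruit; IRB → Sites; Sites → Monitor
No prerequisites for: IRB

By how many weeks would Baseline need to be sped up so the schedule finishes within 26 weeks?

4

Current finish: 30 weeks; target: 26.
Baseline is on every critical path, so each week cut from Baseline cuts the finish by one (this holds down to a finish of 23).
Need 30 − 26 = 4 weeks off Baseline → Baseline becomes 4 weeks, finish becomes 26.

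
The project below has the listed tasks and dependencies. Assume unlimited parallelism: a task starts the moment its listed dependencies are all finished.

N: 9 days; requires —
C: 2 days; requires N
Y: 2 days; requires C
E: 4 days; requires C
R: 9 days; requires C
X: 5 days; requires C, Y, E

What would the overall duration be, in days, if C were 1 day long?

19

The binding path is N→C→E→X = 9+2+4+5 = 20; finish at 20 days.
C lies on that path, so at 1 day the path becomes 19 days.
That remains the longest chain; total 19 days.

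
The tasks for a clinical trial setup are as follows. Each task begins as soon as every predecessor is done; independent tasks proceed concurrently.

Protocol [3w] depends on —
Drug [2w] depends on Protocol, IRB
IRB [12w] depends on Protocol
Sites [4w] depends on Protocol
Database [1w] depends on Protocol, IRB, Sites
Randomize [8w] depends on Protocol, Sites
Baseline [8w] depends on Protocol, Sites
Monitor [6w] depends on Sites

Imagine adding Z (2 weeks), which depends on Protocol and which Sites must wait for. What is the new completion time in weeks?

Originally the plan takes 17 weeks.
With Z inserted, Sites now waits for max(Protocol, Z).
New critical path: Protocol→Z→Sites→Randomize = 3+2+4+8 = 17 ⇒ 17 weeks.

17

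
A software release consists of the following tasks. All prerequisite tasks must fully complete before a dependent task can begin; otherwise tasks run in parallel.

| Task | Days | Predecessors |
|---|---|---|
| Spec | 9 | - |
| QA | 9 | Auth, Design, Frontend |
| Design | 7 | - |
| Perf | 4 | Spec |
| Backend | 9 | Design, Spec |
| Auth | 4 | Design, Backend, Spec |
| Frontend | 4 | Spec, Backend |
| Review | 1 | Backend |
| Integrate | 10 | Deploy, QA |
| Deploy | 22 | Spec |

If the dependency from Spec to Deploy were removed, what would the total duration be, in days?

Before: longest chain Spec→Backend→Frontend→QA→Integrate = 9+9+4+9+10 = 41, finish 41.
Without Spec→Deploy, Deploy's earliest start moves from 9 to 0.
The longest chain is now Spec→Backend→Frontend→QA→Integrate = 9+9+4+9+10 = 41, so the job takes 41 days.

41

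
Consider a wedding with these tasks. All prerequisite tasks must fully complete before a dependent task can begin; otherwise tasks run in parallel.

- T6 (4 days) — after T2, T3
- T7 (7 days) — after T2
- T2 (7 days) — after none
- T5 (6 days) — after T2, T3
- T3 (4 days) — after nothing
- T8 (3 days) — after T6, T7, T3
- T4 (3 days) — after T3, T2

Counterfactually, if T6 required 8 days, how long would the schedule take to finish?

18

Critical path before the change: T2→T7→T8 = 7+7+3 = 17 giving 17 days.
T6 is off the critical path — its longest chain is 14 days, giving 3 of slack.
The binding chain switches to T2→T6→T8 = 7+8+3 = 18; finish 18 days.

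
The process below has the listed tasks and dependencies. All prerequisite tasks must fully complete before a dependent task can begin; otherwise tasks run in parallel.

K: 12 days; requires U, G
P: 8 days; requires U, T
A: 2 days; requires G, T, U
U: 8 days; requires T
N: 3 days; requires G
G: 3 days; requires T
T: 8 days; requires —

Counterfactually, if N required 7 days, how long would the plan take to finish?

28

As given, the longest chain is T→U→K = 8+8+12 = 28, so the finish is 28 days.
The longest path through N is only 14 days, so N has float 14.
The critical path is still T→U→K; finish is now 28 days.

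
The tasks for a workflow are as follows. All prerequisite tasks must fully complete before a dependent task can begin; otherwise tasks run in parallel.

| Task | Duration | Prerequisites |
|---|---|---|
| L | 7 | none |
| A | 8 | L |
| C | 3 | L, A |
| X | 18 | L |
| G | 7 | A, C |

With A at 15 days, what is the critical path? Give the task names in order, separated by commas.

L, A, C, G

Actual critical path: L→A→C→G = 7+8+3+7 = 25 ⇒ 25 days.
Since A is critical, the +7 change carries straight to that chain (now 32 days).
The critical path is still L→A→C→G; finish is now 32 days.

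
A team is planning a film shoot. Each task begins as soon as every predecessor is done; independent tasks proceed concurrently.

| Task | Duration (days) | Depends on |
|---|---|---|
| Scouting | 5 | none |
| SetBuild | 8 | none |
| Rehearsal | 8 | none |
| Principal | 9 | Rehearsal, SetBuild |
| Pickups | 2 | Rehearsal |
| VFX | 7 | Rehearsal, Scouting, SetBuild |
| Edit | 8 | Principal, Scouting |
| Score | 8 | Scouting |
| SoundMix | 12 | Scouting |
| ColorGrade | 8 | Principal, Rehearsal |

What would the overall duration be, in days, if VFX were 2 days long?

25

Critical path before the change: SetBuild→Principal→Edit = 8+9+8 = 25 giving 25 days.
VFX has 10 days of float (longest path through it is 15).
No other chain overtakes it, so the finish is 25 days.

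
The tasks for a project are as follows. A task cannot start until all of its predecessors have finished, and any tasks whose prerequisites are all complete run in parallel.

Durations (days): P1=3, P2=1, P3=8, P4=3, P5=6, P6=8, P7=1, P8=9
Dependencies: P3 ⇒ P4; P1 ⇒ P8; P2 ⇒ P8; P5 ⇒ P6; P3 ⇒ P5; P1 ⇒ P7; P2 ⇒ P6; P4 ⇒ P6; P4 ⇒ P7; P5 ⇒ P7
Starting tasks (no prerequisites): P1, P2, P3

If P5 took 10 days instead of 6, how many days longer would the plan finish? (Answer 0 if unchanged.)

4

Critical path before the change: P3→P5→P6 = 8+6+8 = 22 giving 22 days.
P5 lies on that path, so at 10 days the path becomes 26 days.
No other chain overtakes it, so the finish is 26 days.
Change in finish: 26 − 22 = +4 days.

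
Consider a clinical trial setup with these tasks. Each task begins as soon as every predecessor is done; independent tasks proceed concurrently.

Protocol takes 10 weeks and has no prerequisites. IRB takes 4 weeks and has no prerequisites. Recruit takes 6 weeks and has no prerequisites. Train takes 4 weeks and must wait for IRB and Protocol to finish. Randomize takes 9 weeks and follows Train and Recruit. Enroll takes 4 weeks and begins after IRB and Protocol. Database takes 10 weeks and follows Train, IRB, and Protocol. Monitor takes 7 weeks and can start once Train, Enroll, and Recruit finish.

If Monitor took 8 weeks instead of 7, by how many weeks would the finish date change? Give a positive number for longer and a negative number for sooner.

0

The binding path is Protocol→Train→Database = 10+4+10 = 24; finish at 24 weeks.
Monitor is off the critical path — its longest chain is 21 weeks, giving 3 of slack.
No other chain overtakes it, so the finish is 24 weeks.
Change in finish: 24 − 24 = +0 weeks.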